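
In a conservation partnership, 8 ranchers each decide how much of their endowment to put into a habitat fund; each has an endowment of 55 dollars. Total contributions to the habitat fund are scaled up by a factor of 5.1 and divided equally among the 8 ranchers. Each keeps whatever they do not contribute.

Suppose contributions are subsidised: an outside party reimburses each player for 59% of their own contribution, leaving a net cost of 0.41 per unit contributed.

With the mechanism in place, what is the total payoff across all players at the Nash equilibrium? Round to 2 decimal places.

2503.60 dollars

With the mechanism, a contributed unit returns (5.1/8) / 0.41 = 1.5549 per unit of net cost to the contributor — now above 1 — so contributing fully is weakly dominant for every player.
At the Nash equilibrium everyone contributes 55. Group total payoff = 8 × (55 × 0.59 + 5.1 × 55) = 2503.60.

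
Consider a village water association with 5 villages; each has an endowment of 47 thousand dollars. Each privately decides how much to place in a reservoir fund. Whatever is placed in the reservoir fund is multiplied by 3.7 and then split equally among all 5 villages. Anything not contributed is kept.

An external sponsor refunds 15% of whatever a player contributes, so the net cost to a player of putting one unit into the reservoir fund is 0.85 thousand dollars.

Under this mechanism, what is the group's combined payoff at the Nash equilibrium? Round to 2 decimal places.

235.00 thousand dollars

The effective private return is (3.7/5) / 0.85 = 0.8706, which is still under 1, so the mechanism doesn't change anyone's dominant strategy: zero contribution.
At the Nash equilibrium no one contributes; group total payoff = 5 × 47 = 235.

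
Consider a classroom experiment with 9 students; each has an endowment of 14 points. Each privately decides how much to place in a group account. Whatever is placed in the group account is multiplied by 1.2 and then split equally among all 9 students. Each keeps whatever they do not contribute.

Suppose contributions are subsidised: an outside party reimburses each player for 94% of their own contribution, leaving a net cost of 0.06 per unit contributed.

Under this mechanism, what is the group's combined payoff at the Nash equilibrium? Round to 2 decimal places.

With the mechanism, a contributed unit returns (1.2/9) / 0.06 = 2.2222 per unit of net cost to the contributor — now above 1 — so contributing fully is weakly dominant for every player.
At the Nash equilibrium everyone contributes 14. Group total payoff = 9 × (14 × 0.94 + 1.2 × 14) = 269.64.

269.64 points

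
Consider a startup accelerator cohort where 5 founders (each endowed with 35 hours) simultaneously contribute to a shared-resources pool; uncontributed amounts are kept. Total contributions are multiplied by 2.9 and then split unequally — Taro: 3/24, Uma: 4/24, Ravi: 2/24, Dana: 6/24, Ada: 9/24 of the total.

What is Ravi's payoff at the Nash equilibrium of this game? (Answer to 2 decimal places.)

Player j's private return per contributed unit is 2.9 × (j's share). Contributing is weakly dominant for j when that share is at least 1/2.9 = 0.3448, and contributing 0 is dominant otherwise.
Ada alone (share 9/24) is above the threshold, contributing 35; the remaining 4 contribute 0. Total contributed: 35.
Ravi keeps 35 and receives 2.9 × 35 × 2/24 = 8.46 from the shared-resources pool, for a payoff of 43.46.

43.46 hours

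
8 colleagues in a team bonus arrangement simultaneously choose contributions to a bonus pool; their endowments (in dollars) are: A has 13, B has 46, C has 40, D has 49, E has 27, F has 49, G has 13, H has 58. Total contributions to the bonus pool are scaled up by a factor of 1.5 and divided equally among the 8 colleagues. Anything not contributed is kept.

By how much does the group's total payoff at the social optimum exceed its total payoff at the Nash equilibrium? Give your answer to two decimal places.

The private return per contributed unit is 1.5/8 = 0.1875 < 1 for every player regardless of endowment, so the Nash equilibrium is zero contribution and the group total is Σ E_j = 13 + 46 + 40 + 49 + 27 + 49 + 13 + 58 = 295.
Each contributed unit returns 1.500 to the group, so the social optimum is full contribution by everyone: group total = 1.500 × 295 = 442.50.
Efficiency loss = (1.500 − 1) × 295 = 147.50.

147.50 dollars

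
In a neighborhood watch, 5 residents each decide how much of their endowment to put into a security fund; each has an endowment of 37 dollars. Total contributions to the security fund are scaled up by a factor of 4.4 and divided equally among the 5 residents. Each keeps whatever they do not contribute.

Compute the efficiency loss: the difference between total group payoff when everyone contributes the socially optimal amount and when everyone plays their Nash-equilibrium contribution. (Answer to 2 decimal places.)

Each contributed unit returns 4.4/5 = 0.8800 to its contributor — below 1 — so contributing 0 is dominant for every player. At the Nash equilibrium everyone keeps their 37, and the group total is 5 × 37 = 185.
Each contributed unit returns 4.400 to the group as a whole (0.8800 to each of 5 players), which exceeds 1, so the social optimum is full contribution: group total = 4.400 × 185 = 814.00.
Efficiency loss = 814.00 − 185 = 629.00.

629.00 dollars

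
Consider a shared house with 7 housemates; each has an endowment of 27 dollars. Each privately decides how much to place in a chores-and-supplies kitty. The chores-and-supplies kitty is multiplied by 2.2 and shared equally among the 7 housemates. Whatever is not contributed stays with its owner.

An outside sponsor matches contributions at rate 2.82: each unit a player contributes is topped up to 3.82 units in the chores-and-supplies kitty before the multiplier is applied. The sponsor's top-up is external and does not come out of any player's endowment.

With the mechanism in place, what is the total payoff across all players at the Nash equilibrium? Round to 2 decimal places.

Under the mechanism each unit contributed yields 2.2 × 3.82 / 7 = 1.2006 back to its contributor per unit of net cost, which exceeds 1, making full contribution the dominant choice for everyone.
At the Nash equilibrium everyone contributes 27. Group total payoff = 2.2 × 3.82 × 189 = 1588.36.

1588.36 dollars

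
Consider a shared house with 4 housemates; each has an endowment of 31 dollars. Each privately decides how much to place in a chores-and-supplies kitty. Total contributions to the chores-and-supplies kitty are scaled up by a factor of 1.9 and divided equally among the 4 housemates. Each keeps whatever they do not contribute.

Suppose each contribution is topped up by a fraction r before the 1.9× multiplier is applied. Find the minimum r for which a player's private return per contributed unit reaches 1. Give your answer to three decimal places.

1.105

With matching at rate r, one contributed unit becomes (1 + r) in the chores-and-supplies kitty and returns 1.9 × (1 + r) / 4 to the contributor.
Setting this equal to 1: 1 + r = 4/1.9 = 2.1053.
So the minimum matching rate is r = 2.1053 − 1 = 1.105.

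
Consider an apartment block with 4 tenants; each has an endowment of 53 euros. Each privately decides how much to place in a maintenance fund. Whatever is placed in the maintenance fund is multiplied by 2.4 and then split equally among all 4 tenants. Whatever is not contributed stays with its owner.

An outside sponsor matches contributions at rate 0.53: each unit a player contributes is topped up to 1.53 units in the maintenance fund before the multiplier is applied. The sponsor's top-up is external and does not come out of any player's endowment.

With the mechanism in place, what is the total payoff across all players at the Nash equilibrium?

212.00 euros

The effective private return is 2.4 × 1.53 / 4 = 0.9180, which is still under 1, so the mechanism doesn't change anyone's dominant strategy: zero contribution.
At the Nash equilibrium no one contributes; group total payoff = 4 × 53 = 212.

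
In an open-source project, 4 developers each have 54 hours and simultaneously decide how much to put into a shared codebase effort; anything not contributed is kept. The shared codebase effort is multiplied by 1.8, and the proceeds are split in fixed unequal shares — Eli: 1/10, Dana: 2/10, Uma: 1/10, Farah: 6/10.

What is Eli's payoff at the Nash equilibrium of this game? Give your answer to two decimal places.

63.72 hours

Player j's private return per contributed unit is 1.8 × (j's share). Contributing is weakly dominant for j when that share is at least 1/1.8 = 0.5556, and contributing 0 is dominant otherwise.
The only share above 0.5556 is Farah's 6/10, contributing 54; the remaining 3 contribute 0. Total contributed: 54.
Eli keeps 54 and receives 1.8 × 54 × 1/10 = 9.72 from the shared codebase effort, for a payoff of 63.72.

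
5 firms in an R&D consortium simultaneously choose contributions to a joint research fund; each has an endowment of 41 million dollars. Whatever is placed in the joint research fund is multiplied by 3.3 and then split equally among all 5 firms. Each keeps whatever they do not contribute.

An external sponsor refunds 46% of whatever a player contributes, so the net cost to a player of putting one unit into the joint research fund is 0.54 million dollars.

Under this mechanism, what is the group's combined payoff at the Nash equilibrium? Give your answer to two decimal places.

770.80 million dollars

Under the mechanism each unit contributed yields (3.3/5) / 0.54 = 1.2222 back to its contributor per unit of net cost, which exceeds 1, making full contribution the dominant choice for everyone.
So the Nash equilibrium is full contribution by all 5; the group earns 5 × (41 × 0.46 + 3.3 × 41) = 770.80.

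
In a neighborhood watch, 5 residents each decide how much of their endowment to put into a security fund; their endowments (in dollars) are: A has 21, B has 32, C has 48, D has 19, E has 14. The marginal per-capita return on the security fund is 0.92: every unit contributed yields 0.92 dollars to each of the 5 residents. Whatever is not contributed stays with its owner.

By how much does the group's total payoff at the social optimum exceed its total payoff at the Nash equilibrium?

The private return per contributed unit is 0.92 < 1 for everyone, so the Nash equilibrium is zero contribution and the group total is Σ E_j = 21 + 32 + 48 + 19 + 14 = 134.
Each contributed unit returns 4.600 to the group, so the social optimum is full contribution by everyone: group total = 4.600 × 134 = 616.40.
Efficiency loss = (4.600 − 1) × 134 = 482.40.

482.40 dollars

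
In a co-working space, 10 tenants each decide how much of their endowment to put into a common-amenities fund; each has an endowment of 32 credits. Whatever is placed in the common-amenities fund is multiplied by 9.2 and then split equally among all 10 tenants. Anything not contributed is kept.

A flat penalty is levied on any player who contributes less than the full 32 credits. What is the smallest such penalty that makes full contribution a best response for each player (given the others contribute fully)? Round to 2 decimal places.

2.56 credits

Given the others contribute fully, the best deviation is to contribute 0 (any partial contribution still incurs the fine and gives up units whose private return 0.9200 is below 1).
Deviating from 32 to 0 saves 32 credits but forfeits the deviator's share of the drop in the common-amenities fund: 9.2/10 × 32 = 29.44.
So the deviation gain is 32 − 29.44 = 2.56, and the fine must be at least 2.56 credits to wipe it out.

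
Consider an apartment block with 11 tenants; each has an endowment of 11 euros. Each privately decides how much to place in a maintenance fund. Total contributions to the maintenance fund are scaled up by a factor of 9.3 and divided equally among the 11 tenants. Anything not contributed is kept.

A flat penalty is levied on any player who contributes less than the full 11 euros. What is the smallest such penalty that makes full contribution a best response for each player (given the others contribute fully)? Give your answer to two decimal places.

1.70 euros

Given the others contribute fully, the best deviation is to contribute 0 (any partial contribution still incurs the fine and gives up units whose private return 0.8455 is below 1).
Deviating from 11 to 0 saves 11 euros but forfeits the deviator's share of the drop in the maintenance fund: 9.3/11 × 11 = 9.30.
So the deviation gain is 11 − 9.30 = 1.70, and the fine must be at least 1.70 euros to wipe it out.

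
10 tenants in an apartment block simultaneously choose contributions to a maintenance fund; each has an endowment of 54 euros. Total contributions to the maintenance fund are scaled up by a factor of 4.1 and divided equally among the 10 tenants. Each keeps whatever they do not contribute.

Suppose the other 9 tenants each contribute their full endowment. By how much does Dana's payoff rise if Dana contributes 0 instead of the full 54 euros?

Switching from a contribution of 54 to 0 lets Dana keep an extra 54 euros, but lowers the maintenance fund by 54, which costs Dana their own share of that drop: 4.1/10 × 54 = 22.14.
Net gain = 54 − 22.14 = 31.86. The private return per contributed unit (0.4100) is below 1, so free-riding is indeed the best response regardless of what the others do.

31.86 euros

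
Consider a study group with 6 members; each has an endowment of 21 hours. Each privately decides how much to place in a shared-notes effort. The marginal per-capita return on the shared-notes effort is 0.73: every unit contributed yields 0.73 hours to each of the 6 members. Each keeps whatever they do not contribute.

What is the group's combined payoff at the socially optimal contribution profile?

Each contributed unit returns 4.380 to the group as a whole (0.73 to each of 6 players), which exceeds 1, so the social optimum is full contribution: group total = 4.380 × 126 = 551.88.

551.88 hours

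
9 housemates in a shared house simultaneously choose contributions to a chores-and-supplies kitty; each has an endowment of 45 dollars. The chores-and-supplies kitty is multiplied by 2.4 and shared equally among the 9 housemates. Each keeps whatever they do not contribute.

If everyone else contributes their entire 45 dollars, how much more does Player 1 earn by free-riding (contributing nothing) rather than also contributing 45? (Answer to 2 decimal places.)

33.00 dollars

Switching from a contribution of 45 to 0 lets Player 1 keep an extra 45 dollars, but lowers the chores-and-supplies kitty by 45, which costs Player 1 their own share of that drop: 2.4/9 × 45 = 12.00.
Net gain = 45 − 12.00 = 33.00. The private return per contributed unit (0.2667) is below 1, so free-riding is indeed the best response regardless of what the others do.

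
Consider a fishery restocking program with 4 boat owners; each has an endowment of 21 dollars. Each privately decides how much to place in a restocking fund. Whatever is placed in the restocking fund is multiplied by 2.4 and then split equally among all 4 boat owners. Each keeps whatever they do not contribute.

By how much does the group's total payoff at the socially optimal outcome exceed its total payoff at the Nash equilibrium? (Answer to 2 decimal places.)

Each contributed unit returns 2.4/4 = 0.6000 to its contributor — below 1 — so contributing 0 is dominant for every player. At the Nash equilibrium everyone keeps their 21, and the group total is 4 × 21 = 84.
Each contributed unit returns 2.400 to the group as a whole (0.6000 to each of 4 players), which exceeds 1, so the social optimum is full contribution: group total = 2.400 × 84 = 201.60.
Efficiency loss = 201.60 − 84 = 117.60.

117.60 dollars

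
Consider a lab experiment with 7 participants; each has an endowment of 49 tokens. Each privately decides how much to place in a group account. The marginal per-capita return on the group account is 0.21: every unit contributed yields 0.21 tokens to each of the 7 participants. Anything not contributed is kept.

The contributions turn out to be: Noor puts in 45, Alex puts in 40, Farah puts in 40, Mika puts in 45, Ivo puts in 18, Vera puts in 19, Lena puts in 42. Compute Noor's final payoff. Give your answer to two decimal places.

56.29 tokens

Total contributed: 45 + 40 + 40 + 45 + 18 + 19 + 42 = 249.
Each receives 0.21 × 249 = 52.29 from the group account.
Noor keeps 49 − 45 = 4, so Noor's payoff is 4 + 52.29 = 56.29.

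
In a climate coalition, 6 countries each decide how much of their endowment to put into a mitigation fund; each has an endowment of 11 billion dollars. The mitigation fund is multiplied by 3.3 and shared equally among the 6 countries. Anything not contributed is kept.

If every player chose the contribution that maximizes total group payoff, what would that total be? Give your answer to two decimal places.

Each contributed unit returns 3.300 to the group as a whole (0.5500 to each of 6 players), which exceeds 1, so the social optimum is full contribution: group total = 3.300 × 66 = 217.80.

217.80 billion dollars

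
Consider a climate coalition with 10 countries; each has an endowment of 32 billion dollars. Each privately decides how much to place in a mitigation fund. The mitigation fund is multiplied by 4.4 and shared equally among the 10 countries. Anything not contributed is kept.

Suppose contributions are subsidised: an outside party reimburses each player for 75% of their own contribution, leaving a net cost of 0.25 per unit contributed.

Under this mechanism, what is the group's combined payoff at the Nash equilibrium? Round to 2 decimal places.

1648.00 billion dollars

The effective private return per unit is now (4.4/10) / 0.25 = 1.7600 > 1, so every player's dominant strategy flips to full contribution.
At the Nash equilibrium everyone contributes 32. Group total payoff = 10 × (32 × 0.75 + 4.4 × 32) = 1648.00.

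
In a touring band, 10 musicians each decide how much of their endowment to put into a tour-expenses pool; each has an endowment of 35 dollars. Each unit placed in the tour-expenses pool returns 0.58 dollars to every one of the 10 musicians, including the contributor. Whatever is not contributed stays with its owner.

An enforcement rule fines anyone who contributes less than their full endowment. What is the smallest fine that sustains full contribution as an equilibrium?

14.70 dollars

Given the others contribute fully, the best deviation is to contribute 0 (any partial contribution still incurs the fine and gives up units whose private return 0.58 is below 1).
Deviating from 35 to 0 saves 35 dollars but forfeits the deviator's share of the drop in the tour-expenses pool: 0.58 × 35 = 20.30.
So the deviation gain is 35 − 20.30 = 14.70, and the fine must be at least 14.70 dollars to wipe it out.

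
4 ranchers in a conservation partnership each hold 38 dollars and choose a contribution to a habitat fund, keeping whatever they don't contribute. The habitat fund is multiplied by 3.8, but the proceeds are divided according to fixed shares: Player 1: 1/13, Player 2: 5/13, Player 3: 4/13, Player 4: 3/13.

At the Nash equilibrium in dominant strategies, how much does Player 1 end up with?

A player with share s gets back 3.8·s per unit contributed, so full contribution is dominant for anyone with s > 1/3.8 = 0.2632 and zero contribution is dominant for anyone below.
Player 2 and Player 3 clear that bar, contributing 38 each; the remaining 2 contribute 0. Total contributed: 76.
Player 1 keeps 38 and receives 3.8 × 76 × 1/13 = 22.22 from the habitat fund, for a payoff of 60.22.

60.22 dollars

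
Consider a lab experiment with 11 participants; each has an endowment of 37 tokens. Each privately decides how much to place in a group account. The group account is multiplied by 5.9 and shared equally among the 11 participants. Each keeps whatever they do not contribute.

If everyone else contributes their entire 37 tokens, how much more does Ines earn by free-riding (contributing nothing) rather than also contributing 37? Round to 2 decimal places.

17.15 tokens

Switching from a contribution of 37 to 0 lets Ines keep an extra 37 tokens, but lowers the group account by 37, which costs Ines their own share of that drop: 5.9/11 × 37 = 19.85.
Net gain = 37 − 19.85 = 17.15. The private return per contributed unit (0.5364) is below 1, so free-riding is indeed the best response regardless of what the others do.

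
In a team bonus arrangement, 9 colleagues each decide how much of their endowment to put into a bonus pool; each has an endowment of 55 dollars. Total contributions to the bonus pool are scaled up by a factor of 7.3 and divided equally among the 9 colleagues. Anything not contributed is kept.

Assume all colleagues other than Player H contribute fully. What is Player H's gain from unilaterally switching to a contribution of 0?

10.39 dollars

Switching from a contribution of 55 to 0 lets Player H keep an extra 55 dollars, but lowers the bonus pool by 55, which costs Player H their own share of that drop: 7.3/9 × 55 = 44.61.
Net gain = 55 − 44.61 = 10.39. The private return per contributed unit (0.8111) is below 1, so free-riding is indeed the best response regardless of what the others do.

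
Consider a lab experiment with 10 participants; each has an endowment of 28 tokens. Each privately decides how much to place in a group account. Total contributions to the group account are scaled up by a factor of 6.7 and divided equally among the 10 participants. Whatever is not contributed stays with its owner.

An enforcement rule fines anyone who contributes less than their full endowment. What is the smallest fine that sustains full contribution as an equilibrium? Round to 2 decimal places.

Given the others contribute fully, the best deviation is to contribute 0 (any partial contribution still incurs the fine and gives up units whose private return 0.6700 is below 1).
Deviating from 28 to 0 saves 28 tokens but forfeits the deviator's share of the drop in the group account: 6.7/10 × 28 = 18.76.
So the deviation gain is 28 − 18.76 = 9.24, and the fine must be at least 9.24 tokens to wipe it out.

9.24 tokens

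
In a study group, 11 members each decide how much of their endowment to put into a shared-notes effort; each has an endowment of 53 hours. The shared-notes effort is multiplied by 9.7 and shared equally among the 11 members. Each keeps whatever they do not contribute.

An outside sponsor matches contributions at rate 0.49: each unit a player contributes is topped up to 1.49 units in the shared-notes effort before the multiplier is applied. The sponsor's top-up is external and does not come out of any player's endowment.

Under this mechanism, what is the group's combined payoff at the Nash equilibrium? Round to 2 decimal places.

The effective private return per unit is now 9.7 × 1.49 / 11 = 1.3139 > 1, so every player's dominant strategy flips to full contribution.
So the Nash equilibrium is full contribution by all 11; the group earns 9.7 × 1.49 × 583 = 8426.10.

8426.10 hours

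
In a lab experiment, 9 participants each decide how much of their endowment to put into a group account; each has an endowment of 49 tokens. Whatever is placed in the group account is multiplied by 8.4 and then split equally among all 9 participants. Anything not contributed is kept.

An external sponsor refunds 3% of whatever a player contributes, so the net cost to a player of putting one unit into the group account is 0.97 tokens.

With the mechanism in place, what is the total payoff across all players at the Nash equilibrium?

441.00 tokens

Even with the mechanism, each unit contributed returns only (8.4/9) / 0.97 = 0.9622 per unit of net cost, so contributing nothing is still dominant.
Everyone keeps their endowment and the group total is 9 × 49 = 441.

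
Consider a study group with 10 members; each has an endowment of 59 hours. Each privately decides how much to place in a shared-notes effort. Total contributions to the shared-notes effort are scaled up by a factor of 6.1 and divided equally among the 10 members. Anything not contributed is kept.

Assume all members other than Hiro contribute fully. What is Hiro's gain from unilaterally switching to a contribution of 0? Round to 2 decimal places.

Switching from a contribution of 59 to 0 lets Hiro keep an extra 59 hours, but lowers the shared-notes effort by 59, which costs Hiro their own share of that drop: 6.1/10 × 59 = 35.99.
Net gain = 59 − 35.99 = 23.01. The private return per contributed unit (0.6100) is below 1, so free-riding is indeed the best response regardless of what the others do.

23.01 hours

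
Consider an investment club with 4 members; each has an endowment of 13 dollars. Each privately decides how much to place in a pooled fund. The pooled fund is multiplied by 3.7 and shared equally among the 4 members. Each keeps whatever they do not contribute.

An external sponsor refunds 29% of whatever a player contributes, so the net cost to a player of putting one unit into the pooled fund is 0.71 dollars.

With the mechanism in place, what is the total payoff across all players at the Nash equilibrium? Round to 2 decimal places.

With the mechanism, a contributed unit returns (3.7/4) / 0.71 = 1.3028 per unit of net cost to the contributor — now above 1 — so contributing fully is weakly dominant for every player.
At the Nash equilibrium everyone contributes 13. Group total payoff = 4 × (13 × 0.29 + 3.7 × 13) = 207.48.

207.48 dollars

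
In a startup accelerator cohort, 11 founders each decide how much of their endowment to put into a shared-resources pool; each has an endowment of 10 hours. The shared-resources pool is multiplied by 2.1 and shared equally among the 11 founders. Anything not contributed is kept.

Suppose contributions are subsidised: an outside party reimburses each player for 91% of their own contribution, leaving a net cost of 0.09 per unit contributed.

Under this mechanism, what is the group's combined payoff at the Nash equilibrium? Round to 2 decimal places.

Under the mechanism each unit contributed yields (2.1/11) / 0.09 = 2.1212 back to its contributor per unit of net cost, which exceeds 1, making full contribution the dominant choice for everyone.
At the Nash equilibrium everyone contributes 10. Group total payoff = 11 × (10 × 0.91 + 2.1 × 10) = 331.10.

331.10 hours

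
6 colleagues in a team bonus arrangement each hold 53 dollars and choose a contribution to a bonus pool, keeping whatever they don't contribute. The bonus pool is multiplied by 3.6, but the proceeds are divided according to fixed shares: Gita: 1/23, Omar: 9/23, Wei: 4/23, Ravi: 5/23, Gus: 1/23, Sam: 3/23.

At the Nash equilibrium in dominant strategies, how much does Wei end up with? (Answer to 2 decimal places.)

86.18 dollars

A player with share s gets back 3.6·s per unit contributed, so full contribution is dominant for anyone with s > 1/3.6 = 0.2778 and zero contribution is dominant for anyone below.
Omar alone (share 9/23) is above the threshold, contributing 53; the remaining 5 contribute 0. Total contributed: 53.
Wei keeps 53 and receives 3.6 × 53 × 4/23 = 33.18 from the bonus pool, for a payoff of 86.18.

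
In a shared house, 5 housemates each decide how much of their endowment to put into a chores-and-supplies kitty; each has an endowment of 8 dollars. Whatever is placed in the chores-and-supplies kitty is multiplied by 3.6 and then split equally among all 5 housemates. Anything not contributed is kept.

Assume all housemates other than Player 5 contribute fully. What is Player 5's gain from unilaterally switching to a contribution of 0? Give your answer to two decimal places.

2.24 dollars

Switching from a contribution of 8 to 0 lets Player 5 keep an extra 8 dollars, but lowers the chores-and-supplies kitty by 8, which costs Player 5 their own share of that drop: 3.6/5 × 8 = 5.76.
Net gain = 8 − 5.76 = 2.24. The private return per contributed unit (0.7200) is below 1, so free-riding is indeed the best response regardless of what the others do.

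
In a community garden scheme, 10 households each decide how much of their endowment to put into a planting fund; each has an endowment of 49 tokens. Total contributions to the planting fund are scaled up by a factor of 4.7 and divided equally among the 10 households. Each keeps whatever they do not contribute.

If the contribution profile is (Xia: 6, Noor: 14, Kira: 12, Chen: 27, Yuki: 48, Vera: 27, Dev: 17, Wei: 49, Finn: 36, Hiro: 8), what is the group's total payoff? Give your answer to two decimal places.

Total contributed: 6 + 14 + 12 + 27 + 48 + 27 + 17 + 49 + 36 + 8 = 244; total kept: 10 × 49 − 244 = 246.
The planting fund pays out 4.7 × 244 = 1146.80 in aggregate.
Group total = 246 + 1146.80 = 1392.80.

1392.80 tokens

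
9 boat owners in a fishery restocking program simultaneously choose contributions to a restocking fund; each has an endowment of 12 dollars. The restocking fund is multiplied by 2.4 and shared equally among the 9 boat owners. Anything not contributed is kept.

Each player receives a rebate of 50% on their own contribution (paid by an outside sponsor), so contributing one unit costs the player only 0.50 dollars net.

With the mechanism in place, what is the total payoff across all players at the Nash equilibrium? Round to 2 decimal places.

Even with the mechanism, each unit contributed returns only (2.4/9) / 0.50 = 0.5333 per unit of net cost, so contributing nothing is still dominant.
Everyone keeps their endowment and the group total is 9 × 12 = 108.

108.00 dollars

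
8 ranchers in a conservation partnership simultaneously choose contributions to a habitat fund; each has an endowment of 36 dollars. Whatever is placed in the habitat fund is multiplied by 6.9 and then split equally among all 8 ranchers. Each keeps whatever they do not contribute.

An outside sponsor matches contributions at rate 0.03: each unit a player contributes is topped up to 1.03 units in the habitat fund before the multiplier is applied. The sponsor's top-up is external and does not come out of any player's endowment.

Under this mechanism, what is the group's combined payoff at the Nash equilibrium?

The effective private return is 6.9 × 1.03 / 8 = 0.8884, which is still under 1, so the mechanism doesn't change anyone's dominant strategy: zero contribution.
At the Nash equilibrium no one contributes; group total payoff = 8 × 36 = 288.

288.00 dollars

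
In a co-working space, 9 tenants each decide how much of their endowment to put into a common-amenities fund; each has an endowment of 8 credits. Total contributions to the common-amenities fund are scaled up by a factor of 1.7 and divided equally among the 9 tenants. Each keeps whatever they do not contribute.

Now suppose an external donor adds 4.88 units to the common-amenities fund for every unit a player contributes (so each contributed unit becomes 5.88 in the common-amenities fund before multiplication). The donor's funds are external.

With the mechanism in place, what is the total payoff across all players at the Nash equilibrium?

Under the mechanism each unit contributed yields 1.7 × 5.88 / 9 = 1.1107 back to its contributor per unit of net cost, which exceeds 1, making full contribution the dominant choice for everyone.
So the Nash equilibrium is full contribution by all 9; the group earns 1.7 × 5.88 × 72 = 719.71.

719.71 credits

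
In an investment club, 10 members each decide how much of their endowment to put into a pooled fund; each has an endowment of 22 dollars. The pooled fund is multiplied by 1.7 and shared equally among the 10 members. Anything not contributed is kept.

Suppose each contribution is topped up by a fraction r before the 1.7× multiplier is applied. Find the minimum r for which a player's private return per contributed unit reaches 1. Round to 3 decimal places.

4.882

With matching at rate r, one contributed unit becomes (1 + r) in the pooled fund and returns 1.7 × (1 + r) / 10 to the contributor.
Setting this equal to 1: 1 + r = 10/1.7 = 5.8824.
So the minimum matching rate is r = 5.8824 − 1 = 4.882.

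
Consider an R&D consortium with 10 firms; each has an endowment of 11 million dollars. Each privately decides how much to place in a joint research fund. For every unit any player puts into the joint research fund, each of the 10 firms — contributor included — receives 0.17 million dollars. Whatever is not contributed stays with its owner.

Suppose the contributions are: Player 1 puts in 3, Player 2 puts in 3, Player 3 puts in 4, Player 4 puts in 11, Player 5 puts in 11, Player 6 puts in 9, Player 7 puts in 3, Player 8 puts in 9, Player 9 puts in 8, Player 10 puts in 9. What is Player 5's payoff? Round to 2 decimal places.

11.90 million dollars

Total contributed: 3 + 3 + 4 + 11 + 11 + 9 + 3 + 9 + 8 + 9 = 70.
Each receives 0.17 × 70 = 11.90 from the joint research fund.
Player 5 keeps 11 − 11 = 0, so Player 5's payoff is 0 + 11.90 = 11.90.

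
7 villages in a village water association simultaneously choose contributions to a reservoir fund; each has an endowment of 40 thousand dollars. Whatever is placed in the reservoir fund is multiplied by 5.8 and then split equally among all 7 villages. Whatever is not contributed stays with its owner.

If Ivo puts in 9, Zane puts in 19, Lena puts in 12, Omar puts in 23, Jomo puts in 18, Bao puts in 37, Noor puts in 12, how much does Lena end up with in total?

Total contributed: 9 + 19 + 12 + 23 + 18 + 37 + 12 = 130.
Each receives 5.8 × 130 / 7 = 107.71 from the reservoir fund.
Lena keeps 40 − 12 = 28, so Lena's payoff is 28 + 107.71 = 135.71.

135.71 thousand dollars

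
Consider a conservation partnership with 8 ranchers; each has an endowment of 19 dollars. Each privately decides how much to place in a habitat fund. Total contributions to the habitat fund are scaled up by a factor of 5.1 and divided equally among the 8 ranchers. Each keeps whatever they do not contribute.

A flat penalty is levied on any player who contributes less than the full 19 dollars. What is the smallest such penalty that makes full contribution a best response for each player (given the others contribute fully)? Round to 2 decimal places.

Given the others contribute fully, the best deviation is to contribute 0 (any partial contribution still incurs the fine and gives up units whose private return 0.6375 is below 1).
Deviating from 19 to 0 saves 19 dollars but forfeits the deviator's share of the drop in the habitat fund: 5.1/8 × 19 = 12.11.
So the deviation gain is 19 − 12.11 = 6.89, and the fine must be at least 6.89 dollars to wipe it out.

6.89 dollars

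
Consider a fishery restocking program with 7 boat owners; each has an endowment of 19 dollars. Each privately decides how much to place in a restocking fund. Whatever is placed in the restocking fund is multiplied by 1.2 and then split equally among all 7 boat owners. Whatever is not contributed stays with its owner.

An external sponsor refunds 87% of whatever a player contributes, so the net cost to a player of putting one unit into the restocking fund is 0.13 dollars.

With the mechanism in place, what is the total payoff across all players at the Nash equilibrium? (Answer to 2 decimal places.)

The effective private return per unit is now (1.2/7) / 0.13 = 1.3187 > 1, so every player's dominant strategy flips to full contribution.
At the Nash equilibrium everyone contributes 19. Group total payoff = 7 × (19 × 0.87 + 1.2 × 19) = 275.31.

275.31 dollars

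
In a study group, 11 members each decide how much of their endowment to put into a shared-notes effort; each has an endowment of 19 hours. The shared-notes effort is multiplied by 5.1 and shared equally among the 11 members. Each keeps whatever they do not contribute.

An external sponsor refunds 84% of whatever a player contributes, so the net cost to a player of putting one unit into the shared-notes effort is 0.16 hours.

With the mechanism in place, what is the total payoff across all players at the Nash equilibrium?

1241.46 hours

The effective private return per unit is now (5.1/11) / 0.16 = 2.8977 > 1, so every player's dominant strategy flips to full contribution.
At the Nash equilibrium everyone contributes 19. Group total payoff = 11 × (19 × 0.84 + 5.1 × 19) = 1241.46.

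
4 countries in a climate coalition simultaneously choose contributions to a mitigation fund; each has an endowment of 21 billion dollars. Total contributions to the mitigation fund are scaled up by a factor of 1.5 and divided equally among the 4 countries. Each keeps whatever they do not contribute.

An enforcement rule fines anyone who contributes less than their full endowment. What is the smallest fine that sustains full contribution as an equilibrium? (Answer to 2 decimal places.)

13.13 billion dollars

Given the others contribute fully, the best deviation is to contribute 0 (any partial contribution still incurs the fine and gives up units whose private return 0.3750 is below 1).
Deviating from 21 to 0 saves 21 billion dollars but forfeits the deviator's share of the drop in the mitigation fund: 1.5/4 × 21 = 7.87.
So the deviation gain is 21 − 7.87 = 13.13, and the fine must be at least 13.13 billion dollars to wipe it out.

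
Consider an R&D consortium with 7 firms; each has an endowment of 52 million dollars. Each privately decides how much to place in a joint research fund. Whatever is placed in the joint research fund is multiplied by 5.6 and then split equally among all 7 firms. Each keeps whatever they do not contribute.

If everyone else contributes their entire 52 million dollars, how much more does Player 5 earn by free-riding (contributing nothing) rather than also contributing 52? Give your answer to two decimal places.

Switching from a contribution of 52 to 0 lets Player 5 keep an extra 52 million dollars, but lowers the joint research fund by 52, which costs Player 5 their own share of that drop: 5.6/7 × 52 = 41.60.
Net gain = 52 − 41.60 = 10.40. The private return per contributed unit (0.8000) is below 1, so free-riding is indeed the best response regardless of what the others do.

10.40 million dollars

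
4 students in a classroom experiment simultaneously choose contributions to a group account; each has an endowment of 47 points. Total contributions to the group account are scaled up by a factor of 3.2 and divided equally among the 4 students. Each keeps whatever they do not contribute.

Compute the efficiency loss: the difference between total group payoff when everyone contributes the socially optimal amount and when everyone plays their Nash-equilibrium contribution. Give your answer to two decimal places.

413.60 points

Each contributed unit returns 3.2/4 = 0.8000 to its contributor — below 1 — so contributing 0 is dominant for every player. At the Nash equilibrium everyone keeps their 47, and the group total is 4 × 47 = 188.
Each contributed unit returns 3.200 to the group as a whole (0.8000 to each of 4 players), which exceeds 1, so the social optimum is full contribution: group total = 3.200 × 188 = 601.60.
Efficiency loss = 601.60 − 188 = 413.60.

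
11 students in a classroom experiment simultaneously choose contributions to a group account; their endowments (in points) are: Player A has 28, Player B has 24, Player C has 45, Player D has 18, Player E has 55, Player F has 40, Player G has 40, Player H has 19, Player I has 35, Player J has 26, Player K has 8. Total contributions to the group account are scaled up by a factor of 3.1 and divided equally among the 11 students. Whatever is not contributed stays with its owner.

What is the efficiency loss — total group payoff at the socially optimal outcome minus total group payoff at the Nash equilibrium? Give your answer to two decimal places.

709.80 points

The private return per contributed unit is 3.1/11 = 0.2818 < 1 for every player regardless of endowment, so the Nash equilibrium is zero contribution and the group total is Σ E_j = 28 + 24 + 45 + 18 + 55 + 40 + 40 + 19 + 35 + 26 + 8 = 338.
Each contributed unit returns 3.100 to the group, so the social optimum is full contribution by everyone: group total = 3.100 × 338 = 1047.80.
Efficiency loss = (3.100 − 1) × 338 = 709.80.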